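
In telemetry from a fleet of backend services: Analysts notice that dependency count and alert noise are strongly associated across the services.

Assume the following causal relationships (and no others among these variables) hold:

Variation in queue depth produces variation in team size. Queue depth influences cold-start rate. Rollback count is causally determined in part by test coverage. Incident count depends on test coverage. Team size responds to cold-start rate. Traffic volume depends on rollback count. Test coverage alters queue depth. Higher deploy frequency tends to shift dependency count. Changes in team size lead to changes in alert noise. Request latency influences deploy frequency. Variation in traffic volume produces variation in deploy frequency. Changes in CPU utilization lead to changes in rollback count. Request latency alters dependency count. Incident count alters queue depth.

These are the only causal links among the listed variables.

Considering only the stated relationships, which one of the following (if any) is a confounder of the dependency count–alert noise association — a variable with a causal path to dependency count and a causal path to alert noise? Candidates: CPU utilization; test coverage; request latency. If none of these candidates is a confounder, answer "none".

test coverage

Test coverage causes dependency count (test coverage → rollback count → traffic volume → deploy frequency → dependency count) and also causes alert noise (test coverage → queue depth → team size → alert noise); it is a common cause of both.
Each of the other candidates lacks a causal path to at least one of dependency count and alert noise, so they do not confound the relationship.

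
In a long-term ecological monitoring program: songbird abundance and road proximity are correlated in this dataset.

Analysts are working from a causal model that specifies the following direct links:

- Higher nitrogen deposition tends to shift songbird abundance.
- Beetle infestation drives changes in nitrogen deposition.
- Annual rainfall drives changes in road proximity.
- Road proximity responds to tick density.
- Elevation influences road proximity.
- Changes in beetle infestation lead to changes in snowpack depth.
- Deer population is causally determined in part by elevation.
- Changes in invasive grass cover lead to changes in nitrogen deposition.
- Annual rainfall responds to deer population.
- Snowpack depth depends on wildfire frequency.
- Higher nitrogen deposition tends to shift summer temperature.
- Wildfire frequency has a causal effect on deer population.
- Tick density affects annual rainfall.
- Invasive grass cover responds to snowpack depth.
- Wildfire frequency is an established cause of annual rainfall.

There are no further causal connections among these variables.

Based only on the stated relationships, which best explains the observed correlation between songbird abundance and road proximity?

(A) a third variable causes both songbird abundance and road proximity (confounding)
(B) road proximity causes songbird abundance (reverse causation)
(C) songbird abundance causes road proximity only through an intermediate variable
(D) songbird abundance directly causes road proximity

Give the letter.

A

Wildfire frequency causes songbird abundance (wildfire frequency → snowpack depth → invasive grass cover → nitrogen deposition → songbird abundance) and road proximity (wildfire frequency → annual rainfall → road proximity) — a common cause creating the correlation.
There is no stated path from songbird abundance to road proximity or from road proximity to songbird abundance, so neither direct nor reverse causation applies.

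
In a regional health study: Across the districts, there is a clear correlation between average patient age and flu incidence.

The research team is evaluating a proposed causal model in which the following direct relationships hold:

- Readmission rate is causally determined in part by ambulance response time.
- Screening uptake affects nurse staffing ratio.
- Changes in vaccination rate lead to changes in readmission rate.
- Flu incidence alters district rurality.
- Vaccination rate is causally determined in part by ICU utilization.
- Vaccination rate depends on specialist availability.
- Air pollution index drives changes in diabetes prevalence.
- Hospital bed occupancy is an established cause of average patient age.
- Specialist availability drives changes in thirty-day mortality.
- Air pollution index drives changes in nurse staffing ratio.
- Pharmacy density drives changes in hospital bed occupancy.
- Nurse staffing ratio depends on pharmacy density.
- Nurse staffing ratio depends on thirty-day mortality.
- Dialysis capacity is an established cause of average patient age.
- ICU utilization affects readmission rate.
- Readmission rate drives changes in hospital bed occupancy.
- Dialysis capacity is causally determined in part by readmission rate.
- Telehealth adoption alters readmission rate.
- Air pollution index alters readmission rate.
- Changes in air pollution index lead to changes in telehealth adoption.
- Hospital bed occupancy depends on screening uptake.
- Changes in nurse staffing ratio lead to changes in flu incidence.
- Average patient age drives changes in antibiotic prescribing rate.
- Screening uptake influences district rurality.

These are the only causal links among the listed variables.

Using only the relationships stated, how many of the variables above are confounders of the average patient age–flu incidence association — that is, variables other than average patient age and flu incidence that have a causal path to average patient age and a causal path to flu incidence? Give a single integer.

The common causes are: air pollution index (to average patient age via air pollution index → readmission rate → hospital bed occupancy → average patient age; to flu incidence via air pollution index → nurse staffing ratio → flu incidence); pharmacy density (to average patient age via pharmacy density → hospital bed occupancy → average patient age; to flu incidence via pharmacy density → nurse staffing ratio → flu incidence); screening uptake (to average patient age via screening uptake → hospital bed occupancy → average patient age; to flu incidence via screening uptake → nurse staffing ratio → flu incidence); specialist availability (to average patient age via specialist availability → vaccination rate → readmission rate → hospital bed occupancy → average patient age; to flu incidence via specialist availability → thirty-day mortality → nurse staffing ratio → flu incidence).
Every other variable lacks a causal path to at least one of average patient age and flu incidence.

4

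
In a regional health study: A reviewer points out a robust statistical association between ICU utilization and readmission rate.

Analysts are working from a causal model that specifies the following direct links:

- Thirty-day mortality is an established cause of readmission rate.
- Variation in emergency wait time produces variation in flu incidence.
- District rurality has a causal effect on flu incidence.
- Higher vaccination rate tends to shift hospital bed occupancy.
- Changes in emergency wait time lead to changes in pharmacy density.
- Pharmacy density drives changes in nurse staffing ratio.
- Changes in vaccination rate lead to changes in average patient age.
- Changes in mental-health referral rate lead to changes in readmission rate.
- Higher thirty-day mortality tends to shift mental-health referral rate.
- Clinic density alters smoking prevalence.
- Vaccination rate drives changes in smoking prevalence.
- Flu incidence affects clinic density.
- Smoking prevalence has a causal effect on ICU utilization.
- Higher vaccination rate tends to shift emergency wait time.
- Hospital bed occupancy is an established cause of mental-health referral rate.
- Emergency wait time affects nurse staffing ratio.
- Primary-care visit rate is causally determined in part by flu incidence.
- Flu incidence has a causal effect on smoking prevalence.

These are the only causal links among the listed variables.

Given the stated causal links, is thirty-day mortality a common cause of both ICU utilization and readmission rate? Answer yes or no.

no

Thirty-day mortality has no stated causal path to ICU utilization. A confounder must cause both variables, so thirty-day mortality does not qualify.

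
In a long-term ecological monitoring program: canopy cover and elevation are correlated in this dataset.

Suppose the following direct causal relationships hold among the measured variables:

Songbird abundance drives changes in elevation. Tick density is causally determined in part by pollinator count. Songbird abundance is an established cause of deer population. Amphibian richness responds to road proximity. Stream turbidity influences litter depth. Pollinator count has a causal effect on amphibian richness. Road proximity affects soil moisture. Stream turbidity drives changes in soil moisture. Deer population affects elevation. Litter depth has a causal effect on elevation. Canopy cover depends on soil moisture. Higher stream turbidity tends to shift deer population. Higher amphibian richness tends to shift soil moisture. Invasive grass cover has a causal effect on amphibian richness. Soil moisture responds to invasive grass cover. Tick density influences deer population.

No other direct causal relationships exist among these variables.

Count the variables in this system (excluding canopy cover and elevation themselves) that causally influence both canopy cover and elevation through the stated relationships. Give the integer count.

The common causes are: pollinator count (to canopy cover via pollinator count → amphibian richness → soil moisture → canopy cover; to elevation via pollinator count → tick density → deer population → elevation); stream turbidity (to canopy cover via stream turbidity → soil moisture → canopy cover; to elevation via stream turbidity → deer population → elevation).
Every other variable lacks a causal path to at least one of canopy cover and elevation.

2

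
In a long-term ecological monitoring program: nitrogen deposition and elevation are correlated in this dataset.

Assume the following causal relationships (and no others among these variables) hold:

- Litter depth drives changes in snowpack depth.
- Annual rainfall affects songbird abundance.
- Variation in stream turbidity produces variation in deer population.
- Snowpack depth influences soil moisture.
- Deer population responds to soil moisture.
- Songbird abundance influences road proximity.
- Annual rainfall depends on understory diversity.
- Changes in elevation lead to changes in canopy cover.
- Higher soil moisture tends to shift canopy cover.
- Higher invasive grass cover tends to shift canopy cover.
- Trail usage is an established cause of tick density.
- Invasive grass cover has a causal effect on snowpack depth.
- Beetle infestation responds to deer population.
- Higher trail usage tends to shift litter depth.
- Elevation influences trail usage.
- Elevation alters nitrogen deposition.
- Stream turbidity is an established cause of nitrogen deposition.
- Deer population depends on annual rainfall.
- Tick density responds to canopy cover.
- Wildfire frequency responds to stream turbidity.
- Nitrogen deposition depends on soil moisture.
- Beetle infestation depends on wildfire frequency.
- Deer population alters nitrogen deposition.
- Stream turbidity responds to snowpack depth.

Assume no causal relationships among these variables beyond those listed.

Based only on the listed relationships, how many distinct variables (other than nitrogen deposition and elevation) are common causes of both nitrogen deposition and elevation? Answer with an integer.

0

No listed variable has a causal path to both nitrogen deposition and elevation, so there are no common causes.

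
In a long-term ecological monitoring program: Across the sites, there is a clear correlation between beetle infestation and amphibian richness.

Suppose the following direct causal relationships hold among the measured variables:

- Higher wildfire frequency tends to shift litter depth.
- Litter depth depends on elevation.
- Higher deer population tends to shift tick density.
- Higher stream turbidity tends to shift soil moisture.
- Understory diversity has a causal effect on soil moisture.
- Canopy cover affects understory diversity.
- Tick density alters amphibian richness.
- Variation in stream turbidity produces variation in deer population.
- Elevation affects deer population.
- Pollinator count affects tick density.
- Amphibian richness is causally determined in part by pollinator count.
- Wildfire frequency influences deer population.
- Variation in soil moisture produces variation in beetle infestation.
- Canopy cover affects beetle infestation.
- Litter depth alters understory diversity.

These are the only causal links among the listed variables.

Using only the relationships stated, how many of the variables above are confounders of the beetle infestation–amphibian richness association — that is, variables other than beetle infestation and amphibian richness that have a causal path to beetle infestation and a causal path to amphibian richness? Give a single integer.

The common causes are: elevation (to beetle infestation via elevation → litter depth → understory diversity → soil moisture → beetle infestation; to amphibian richness via elevation → deer population → tick density → amphibian richness); stream turbidity (to beetle infestation via stream turbidity → soil moisture → beetle infestation; to amphibian richness via stream turbidity → deer population → tick density → amphibian richness); wildfire frequency (to beetle infestation via wildfire frequency → litter depth → understory diversity → soil moisture → beetle infestation; to amphibian richness via wildfire frequency → deer population → tick density → amphibian richness).
Every other variable lacks a causal path to at least one of beetle infestation and amphibian richness.

3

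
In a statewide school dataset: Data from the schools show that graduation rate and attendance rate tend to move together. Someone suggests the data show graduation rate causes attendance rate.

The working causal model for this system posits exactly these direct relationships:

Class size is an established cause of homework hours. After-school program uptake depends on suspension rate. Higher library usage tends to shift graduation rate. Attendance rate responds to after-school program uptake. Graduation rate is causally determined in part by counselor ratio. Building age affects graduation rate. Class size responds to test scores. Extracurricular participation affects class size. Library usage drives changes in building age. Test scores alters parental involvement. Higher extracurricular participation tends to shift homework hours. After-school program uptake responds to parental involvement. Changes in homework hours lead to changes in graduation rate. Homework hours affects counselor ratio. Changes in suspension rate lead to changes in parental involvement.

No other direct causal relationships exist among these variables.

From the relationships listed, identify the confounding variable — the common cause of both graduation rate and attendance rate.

test scores

Test scores has a causal path to graduation rate (test scores → class size → homework hours → graduation rate) and a separate causal path to attendance rate (test scores → parental involvement → after-school program uptake → attendance rate), so it is a common cause of both.
No stated relationship gives graduation rate a causal route to attendance rate, so the correlation is explained by the shared upstream cause rather than a direct effect.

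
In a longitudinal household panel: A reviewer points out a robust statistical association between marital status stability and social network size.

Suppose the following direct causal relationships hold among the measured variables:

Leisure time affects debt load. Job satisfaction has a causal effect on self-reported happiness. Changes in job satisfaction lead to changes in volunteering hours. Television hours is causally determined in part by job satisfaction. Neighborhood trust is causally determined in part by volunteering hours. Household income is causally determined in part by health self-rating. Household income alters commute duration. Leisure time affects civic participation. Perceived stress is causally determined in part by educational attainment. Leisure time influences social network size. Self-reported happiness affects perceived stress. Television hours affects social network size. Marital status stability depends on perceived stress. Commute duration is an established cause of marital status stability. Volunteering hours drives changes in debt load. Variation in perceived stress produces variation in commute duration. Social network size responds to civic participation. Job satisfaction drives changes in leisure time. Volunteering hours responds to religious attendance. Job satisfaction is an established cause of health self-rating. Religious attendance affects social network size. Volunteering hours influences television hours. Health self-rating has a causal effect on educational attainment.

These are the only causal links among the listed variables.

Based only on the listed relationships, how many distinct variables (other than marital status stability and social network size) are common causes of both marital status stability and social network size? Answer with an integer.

The common causes are: job satisfaction (to marital status stability via job satisfaction → self-reported happiness → perceived stress → marital status stability; to social network size via job satisfaction → leisure time → social network size).
Every other variable lacks a causal path to at least one of marital status stability and social network size.

1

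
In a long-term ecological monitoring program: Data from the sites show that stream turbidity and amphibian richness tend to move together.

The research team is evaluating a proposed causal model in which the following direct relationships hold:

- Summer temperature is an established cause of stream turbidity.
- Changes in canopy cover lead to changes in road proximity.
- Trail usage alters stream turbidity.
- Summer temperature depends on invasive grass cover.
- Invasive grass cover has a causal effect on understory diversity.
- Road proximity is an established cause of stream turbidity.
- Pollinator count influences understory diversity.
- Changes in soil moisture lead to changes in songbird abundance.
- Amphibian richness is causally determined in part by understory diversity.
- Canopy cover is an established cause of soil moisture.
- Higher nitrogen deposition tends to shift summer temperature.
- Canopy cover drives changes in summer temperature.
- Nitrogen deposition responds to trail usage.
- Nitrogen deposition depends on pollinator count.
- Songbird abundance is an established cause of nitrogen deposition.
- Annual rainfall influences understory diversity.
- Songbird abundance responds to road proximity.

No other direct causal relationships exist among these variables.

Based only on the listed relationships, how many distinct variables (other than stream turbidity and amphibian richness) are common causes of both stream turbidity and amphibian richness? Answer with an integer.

The common causes are: invasive grass cover (to stream turbidity via invasive grass cover → summer temperature → stream turbidity; to amphibian richness via invasive grass cover → understory diversity → amphibian richness); pollinator count (to stream turbidity via pollinator count → nitrogen deposition → summer temperature → stream turbidity; to amphibian richness via pollinator count → understory diversity → amphibian richness).
Every other variable lacks a causal path to at least one of stream turbidity and amphibian richness.

2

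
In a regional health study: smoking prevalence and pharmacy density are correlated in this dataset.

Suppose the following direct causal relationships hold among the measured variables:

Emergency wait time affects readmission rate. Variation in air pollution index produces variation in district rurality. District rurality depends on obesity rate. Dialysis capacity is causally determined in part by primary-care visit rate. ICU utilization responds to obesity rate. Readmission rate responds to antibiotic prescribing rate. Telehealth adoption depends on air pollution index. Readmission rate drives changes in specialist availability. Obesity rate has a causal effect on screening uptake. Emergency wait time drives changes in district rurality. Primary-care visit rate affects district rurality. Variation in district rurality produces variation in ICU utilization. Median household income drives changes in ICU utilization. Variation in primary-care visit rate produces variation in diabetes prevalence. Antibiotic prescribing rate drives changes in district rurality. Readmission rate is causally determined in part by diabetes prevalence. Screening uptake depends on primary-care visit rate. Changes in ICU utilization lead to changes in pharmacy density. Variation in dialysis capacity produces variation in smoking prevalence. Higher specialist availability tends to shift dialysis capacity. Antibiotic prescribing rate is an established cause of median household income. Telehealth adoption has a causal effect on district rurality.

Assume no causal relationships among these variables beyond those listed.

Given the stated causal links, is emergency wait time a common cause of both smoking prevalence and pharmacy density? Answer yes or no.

Emergency wait time has a causal path to smoking prevalence (emergency wait time → readmission rate → specialist availability → dialysis capacity → smoking prevalence) and to pharmacy density (emergency wait time → district rurality → ICU utilization → pharmacy density), so it is a common cause of both — a confounder.

yes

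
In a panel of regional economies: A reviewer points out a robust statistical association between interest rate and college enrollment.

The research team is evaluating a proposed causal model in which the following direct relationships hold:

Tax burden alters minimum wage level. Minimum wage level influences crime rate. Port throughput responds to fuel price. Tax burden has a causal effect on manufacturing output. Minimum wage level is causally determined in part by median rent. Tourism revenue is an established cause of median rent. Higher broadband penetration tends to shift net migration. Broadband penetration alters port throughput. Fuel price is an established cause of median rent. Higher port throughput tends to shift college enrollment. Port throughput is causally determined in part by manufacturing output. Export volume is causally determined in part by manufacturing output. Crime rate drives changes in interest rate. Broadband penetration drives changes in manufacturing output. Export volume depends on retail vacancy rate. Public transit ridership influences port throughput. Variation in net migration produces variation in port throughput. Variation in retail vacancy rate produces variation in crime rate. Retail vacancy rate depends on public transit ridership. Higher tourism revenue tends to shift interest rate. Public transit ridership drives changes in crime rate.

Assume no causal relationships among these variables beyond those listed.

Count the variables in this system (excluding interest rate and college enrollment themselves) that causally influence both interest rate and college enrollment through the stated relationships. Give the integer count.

3

The common causes are: fuel price (to interest rate via fuel price → median rent → minimum wage level → crime rate → interest rate; to college enrollment via fuel price → port throughput → college enrollment); public transit ridership (to interest rate via public transit ridership → crime rate → interest rate; to college enrollment via public transit ridership → port throughput → college enrollment); tax burden (to interest rate via tax burden → minimum wage level → crime rate → interest rate; to college enrollment via tax burden → manufacturing output → port throughput → college enrollment).
Every other variable lacks a causal path to at least one of interest rate and college enrollment.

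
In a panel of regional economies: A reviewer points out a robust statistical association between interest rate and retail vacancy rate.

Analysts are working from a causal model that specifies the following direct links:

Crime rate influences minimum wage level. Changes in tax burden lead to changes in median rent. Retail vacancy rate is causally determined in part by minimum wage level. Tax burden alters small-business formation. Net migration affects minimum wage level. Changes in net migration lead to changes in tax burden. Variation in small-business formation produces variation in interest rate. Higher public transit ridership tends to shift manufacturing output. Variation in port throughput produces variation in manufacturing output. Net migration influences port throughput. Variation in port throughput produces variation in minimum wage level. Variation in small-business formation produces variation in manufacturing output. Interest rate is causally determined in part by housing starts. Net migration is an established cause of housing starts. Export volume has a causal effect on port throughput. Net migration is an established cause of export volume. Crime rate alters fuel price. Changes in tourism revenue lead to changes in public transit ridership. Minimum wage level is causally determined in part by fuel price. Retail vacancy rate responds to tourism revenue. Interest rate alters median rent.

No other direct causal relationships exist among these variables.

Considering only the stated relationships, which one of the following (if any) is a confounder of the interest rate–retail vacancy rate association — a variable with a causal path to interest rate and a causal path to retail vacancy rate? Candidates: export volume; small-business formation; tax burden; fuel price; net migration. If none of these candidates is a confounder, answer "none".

Net migration causes interest rate (net migration → housing starts → interest rate) and also causes retail vacancy rate (net migration → minimum wage level → retail vacancy rate); it is a common cause of both.
Each of the other candidates lacks a causal path to at least one of interest rate and retail vacancy rate, so they do not confound the relationship.

net migration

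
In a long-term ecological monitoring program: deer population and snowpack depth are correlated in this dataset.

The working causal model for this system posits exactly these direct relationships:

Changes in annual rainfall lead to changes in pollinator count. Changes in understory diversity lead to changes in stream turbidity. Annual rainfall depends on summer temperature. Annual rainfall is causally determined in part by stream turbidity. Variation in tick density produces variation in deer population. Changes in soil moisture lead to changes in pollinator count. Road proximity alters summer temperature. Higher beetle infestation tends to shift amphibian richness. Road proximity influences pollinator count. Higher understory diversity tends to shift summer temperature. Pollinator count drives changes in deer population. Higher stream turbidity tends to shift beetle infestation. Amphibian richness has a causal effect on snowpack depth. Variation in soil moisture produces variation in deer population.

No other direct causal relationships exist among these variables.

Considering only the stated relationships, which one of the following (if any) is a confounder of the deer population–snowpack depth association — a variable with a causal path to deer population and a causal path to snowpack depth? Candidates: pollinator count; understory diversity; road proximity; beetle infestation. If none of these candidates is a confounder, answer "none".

understory diversity

Understory diversity causes deer population (understory diversity → summer temperature → annual rainfall → pollinator count → deer population) and also causes snowpack depth (understory diversity → stream turbidity → beetle infestation → amphibian richness → snowpack depth); it is a common cause of both.
Each of the other candidates lacks a causal path to at least one of deer population and snowpack depth, so they do not confound the relationship.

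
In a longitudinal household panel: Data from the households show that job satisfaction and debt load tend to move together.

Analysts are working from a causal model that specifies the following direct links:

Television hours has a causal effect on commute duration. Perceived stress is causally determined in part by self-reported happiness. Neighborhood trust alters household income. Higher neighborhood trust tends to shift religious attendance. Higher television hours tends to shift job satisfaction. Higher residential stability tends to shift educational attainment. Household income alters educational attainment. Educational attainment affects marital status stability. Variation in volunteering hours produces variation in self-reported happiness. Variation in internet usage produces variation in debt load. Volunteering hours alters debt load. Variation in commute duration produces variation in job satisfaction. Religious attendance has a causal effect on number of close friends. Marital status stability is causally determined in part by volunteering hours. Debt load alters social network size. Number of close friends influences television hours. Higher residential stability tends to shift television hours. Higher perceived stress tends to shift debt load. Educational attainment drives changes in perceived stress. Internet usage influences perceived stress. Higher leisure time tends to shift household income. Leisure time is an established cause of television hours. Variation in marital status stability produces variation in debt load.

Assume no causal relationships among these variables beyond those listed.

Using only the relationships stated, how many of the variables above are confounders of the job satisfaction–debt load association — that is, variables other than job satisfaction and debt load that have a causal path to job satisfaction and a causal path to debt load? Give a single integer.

The common causes are: leisure time (to job satisfaction via leisure time → television hours → job satisfaction; to debt load via leisure time → household income → educational attainment → perceived stress → debt load); neighborhood trust (to job satisfaction via neighborhood trust → religious attendance → number of close friends → television hours → job satisfaction; to debt load via neighborhood trust → household income → educational attainment → perceived stress → debt load); residential stability (to job satisfaction via residential stability → television hours → job satisfaction; to debt load via residential stability → educational attainment → perceived stress → debt load).
Every other variable lacks a causal path to at least one of job satisfaction and debt load.

3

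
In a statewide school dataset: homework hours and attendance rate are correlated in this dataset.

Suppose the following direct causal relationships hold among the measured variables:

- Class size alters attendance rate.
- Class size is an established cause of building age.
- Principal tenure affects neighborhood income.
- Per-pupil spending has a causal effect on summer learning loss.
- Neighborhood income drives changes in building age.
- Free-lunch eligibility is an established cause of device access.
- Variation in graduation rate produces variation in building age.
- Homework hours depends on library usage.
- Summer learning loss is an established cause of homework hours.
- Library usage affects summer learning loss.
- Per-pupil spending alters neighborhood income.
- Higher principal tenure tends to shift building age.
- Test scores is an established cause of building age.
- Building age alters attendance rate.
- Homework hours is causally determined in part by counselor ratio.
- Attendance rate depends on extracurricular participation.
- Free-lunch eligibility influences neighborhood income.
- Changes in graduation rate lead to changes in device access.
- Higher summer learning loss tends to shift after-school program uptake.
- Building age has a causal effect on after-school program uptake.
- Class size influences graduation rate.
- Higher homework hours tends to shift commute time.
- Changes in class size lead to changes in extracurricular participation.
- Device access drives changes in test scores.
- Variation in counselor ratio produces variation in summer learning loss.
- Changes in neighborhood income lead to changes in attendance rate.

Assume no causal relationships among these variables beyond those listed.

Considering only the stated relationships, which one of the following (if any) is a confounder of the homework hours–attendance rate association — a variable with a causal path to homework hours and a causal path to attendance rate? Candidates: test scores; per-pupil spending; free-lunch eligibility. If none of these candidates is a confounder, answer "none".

Per-pupil spending causes homework hours (per-pupil spending → summer learning loss → homework hours) and also causes attendance rate (per-pupil spending → neighborhood income → attendance rate); it is a common cause of both.
Each of the other candidates lacks a causal path to at least one of homework hours and attendance rate, so they do not confound the relationship.

per-pupil spending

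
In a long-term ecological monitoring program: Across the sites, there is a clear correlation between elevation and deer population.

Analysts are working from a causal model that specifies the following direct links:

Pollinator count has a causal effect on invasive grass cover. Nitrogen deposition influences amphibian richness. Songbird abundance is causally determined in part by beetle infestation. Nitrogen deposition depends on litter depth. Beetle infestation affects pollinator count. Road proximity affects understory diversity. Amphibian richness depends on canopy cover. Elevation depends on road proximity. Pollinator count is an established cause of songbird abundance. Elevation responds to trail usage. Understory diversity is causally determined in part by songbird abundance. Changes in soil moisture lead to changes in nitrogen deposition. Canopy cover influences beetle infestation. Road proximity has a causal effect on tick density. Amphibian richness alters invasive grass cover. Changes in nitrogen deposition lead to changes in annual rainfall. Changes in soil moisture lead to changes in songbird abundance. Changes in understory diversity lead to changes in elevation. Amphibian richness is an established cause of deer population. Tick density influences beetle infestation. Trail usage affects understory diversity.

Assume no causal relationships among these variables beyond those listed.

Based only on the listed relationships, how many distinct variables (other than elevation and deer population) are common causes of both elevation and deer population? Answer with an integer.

2

The common causes are: canopy cover (to elevation via canopy cover → beetle infestation → songbird abundance → understory diversity → elevation; to deer population via canopy cover → amphibian richness → deer population); soil moisture (to elevation via soil moisture → songbird abundance → understory diversity → elevation; to deer population via soil moisture → nitrogen deposition → amphibian richness → deer population).
Every other variable lacks a causal path to at least one of elevation and deer population.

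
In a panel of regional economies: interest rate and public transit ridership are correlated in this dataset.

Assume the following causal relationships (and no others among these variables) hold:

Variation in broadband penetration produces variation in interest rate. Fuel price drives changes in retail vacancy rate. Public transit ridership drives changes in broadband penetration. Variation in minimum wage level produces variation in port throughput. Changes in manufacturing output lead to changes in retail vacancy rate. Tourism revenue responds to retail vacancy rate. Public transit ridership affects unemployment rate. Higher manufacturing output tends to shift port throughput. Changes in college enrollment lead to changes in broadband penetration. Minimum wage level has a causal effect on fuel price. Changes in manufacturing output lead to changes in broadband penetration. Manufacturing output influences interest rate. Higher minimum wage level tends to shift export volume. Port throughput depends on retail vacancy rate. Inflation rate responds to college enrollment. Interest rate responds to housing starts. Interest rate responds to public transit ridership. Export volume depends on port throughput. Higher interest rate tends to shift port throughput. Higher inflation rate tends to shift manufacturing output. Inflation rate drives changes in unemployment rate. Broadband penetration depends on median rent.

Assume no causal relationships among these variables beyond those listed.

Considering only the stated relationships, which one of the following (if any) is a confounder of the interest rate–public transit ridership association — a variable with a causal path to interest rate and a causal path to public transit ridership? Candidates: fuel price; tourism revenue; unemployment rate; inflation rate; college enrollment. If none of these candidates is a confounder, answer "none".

none

None of the listed candidates has causal paths to both interest rate and public transit ridership in the stated relationships, so none is a common cause.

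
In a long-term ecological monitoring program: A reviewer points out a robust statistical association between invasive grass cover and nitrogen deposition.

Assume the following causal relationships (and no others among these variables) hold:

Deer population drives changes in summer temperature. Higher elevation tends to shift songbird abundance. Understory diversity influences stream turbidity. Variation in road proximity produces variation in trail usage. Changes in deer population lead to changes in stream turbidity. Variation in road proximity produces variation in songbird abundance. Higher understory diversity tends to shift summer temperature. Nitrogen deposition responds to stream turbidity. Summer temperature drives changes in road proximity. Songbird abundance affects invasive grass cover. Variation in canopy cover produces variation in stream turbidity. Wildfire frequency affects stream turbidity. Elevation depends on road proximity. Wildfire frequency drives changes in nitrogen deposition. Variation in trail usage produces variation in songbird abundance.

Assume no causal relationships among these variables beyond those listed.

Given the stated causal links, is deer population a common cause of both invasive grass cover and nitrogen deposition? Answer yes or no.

Deer population has a causal path to invasive grass cover (deer population → summer temperature → road proximity → songbird abundance → invasive grass cover) and to nitrogen deposition (deer population → stream turbidity → nitrogen deposition), so it is a common cause of both — a confounder.

yes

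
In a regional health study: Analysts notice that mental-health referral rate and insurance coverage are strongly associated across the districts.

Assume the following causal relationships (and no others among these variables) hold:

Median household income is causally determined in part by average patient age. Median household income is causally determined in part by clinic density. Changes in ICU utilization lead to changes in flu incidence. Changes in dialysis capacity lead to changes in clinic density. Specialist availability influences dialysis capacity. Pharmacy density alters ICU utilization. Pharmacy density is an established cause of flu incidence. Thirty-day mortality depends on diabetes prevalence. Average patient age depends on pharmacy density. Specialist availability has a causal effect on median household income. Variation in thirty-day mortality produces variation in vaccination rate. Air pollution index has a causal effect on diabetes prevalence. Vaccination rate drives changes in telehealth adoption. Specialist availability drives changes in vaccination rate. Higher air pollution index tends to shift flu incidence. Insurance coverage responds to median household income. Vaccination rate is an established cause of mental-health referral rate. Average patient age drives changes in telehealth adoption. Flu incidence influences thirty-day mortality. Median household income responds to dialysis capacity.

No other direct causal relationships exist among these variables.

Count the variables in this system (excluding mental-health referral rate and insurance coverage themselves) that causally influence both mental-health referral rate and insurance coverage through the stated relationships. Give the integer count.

The common causes are: pharmacy density (to mental-health referral rate via pharmacy density → flu incidence → thirty-day mortality → vaccination rate → mental-health referral rate; to insurance coverage via pharmacy density → average patient age → median household income → insurance coverage); specialist availability (to mental-health referral rate via specialist availability → vaccination rate → mental-health referral rate; to insurance coverage via specialist availability → median household income → insurance coverage).
Every other variable lacks a causal path to at least one of mental-health referral rate and insurance coverage.

2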